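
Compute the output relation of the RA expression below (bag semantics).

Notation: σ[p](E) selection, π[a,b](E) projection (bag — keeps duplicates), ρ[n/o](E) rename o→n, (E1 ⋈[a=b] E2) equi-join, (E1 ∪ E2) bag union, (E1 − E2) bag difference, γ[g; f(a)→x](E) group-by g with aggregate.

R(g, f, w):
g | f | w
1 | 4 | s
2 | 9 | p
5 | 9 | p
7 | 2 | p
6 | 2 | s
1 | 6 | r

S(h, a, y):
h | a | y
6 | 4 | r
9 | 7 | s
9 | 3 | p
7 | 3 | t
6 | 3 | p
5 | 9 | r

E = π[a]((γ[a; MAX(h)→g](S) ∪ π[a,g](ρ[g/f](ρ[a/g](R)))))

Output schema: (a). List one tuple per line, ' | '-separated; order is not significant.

Subexpression sizes:
  S → 6
  γ[a; MAX(h)→g](S) → 4
  R → 6
  ρ[a/g](R) → 6
  ρ[g/f](ρ[a/g](R)) → 6
  π[a,g](ρ[g/f](ρ[a/g](R))) → 6
  (γ[a; MAX(h)→g](S) ∪ π[a,g](ρ[g/f](ρ[a/g](R)))) → 10
  π[a]((γ[a; MAX(h)→g](S) ∪ π[a,g](ρ[g/f](ρ[a/g](R))))) → 10

== RESULT ==
a
1
1
2
3
4
5
6
7
7
9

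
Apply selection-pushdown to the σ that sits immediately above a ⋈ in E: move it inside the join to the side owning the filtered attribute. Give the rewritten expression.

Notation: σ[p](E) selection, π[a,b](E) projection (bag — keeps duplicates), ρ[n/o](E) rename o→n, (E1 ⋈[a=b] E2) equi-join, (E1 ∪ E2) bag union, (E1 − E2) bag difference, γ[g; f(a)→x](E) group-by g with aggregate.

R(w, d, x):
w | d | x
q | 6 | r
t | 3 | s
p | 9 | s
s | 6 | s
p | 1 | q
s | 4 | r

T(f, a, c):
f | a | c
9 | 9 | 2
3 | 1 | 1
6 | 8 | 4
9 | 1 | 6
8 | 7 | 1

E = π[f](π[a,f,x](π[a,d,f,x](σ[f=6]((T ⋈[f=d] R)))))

σ filters on f, owned by the left side.
E' = π[f](π[a,f,x](π[a,d,f,x]((σ[f=6](T) ⋈[f=d] R))))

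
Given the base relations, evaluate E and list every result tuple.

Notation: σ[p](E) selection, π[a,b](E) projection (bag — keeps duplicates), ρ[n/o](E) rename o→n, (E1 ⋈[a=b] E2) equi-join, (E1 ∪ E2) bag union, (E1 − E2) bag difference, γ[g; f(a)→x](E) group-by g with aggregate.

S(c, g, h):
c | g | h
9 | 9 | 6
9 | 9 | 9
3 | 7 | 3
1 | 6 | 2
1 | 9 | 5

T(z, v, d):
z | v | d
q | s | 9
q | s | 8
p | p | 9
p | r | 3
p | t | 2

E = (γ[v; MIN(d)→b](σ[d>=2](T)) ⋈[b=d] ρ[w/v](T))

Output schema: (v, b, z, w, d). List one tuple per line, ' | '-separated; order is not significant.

Row counts bottom-up:
  T → 5
  σ[d>=2](T) → 5
  γ[v; MIN(d)→b](σ[d>=2](T)) → 4
  T → 5
  ρ[w/v](T) → 5
  (γ[v; MIN(d)→b](σ[d>=2](T)) ⋈[b=d] ρ[w/v](T)) → 5

== RESULT ==
v | b | z | w | d
p | 9 | p | p | 9
p | 9 | q | s | 9
r | 3 | p | r | 3
s | 8 | q | s | 8
t | 2 | p | t | 2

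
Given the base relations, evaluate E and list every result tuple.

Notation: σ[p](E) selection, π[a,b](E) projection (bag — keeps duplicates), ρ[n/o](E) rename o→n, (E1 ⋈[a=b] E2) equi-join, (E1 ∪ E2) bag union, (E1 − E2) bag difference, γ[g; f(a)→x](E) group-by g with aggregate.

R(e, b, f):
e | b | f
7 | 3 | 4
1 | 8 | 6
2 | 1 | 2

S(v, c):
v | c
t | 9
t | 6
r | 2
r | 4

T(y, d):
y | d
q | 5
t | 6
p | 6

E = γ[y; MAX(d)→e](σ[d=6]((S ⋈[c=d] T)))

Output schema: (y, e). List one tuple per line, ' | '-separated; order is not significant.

Subexpression sizes:
  S → 4
  T → 3
  (S ⋈[c=d] T) → 2
  σ[d=6]((S ⋈[c=d] T)) → 2
  γ[y; MAX(d)→e](σ[d=6]((S ⋈[c=d] T))) → 2

== RESULT ==
y | e
p | 6
t | 6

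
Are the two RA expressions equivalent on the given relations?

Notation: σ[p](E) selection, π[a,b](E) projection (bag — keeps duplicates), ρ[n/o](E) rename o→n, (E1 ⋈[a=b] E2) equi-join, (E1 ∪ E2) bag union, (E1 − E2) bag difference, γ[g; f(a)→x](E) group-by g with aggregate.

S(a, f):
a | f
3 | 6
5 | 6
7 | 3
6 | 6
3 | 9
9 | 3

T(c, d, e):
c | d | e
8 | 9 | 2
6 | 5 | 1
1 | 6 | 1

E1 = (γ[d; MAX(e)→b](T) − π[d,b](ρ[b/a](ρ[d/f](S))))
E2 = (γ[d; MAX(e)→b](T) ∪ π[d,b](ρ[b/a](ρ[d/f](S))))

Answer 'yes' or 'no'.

E1 row counts bottom-up:
  T → 3
  γ[d; MAX(e)→b](T) → 3
  S → 6
  ρ[d/f](S) → 6
  ρ[b/a](ρ[d/f](S)) → 6
  π[d,b](ρ[b/a](ρ[d/f](S))) → 6
  (γ[d; MAX(e)→b](T) − π[d,b](ρ[b/a](ρ[d/f](S)))) → 3
E2 row counts bottom-up:
  T → 3
  γ[d; MAX(e)→b](T) → 3
  S → 6
  ρ[d/f](S) → 6
  ρ[b/a](ρ[d/f](S)) → 6
  π[d,b](ρ[b/a](ρ[d/f](S))) → 6
  (γ[d; MAX(e)→b](T) ∪ π[d,b](ρ[b/a](ρ[d/f](S)))) → 9

E1 result:
d | b
5 | 1
6 | 1
9 | 2
E2 result:
d | b
3 | 7
3 | 9
5 | 1
6 | 1
6 | 3
6 | 5
6 | 6
9 | 2
9 | 3
Witness: (6, 5) appears 0× in E1 but 1× in E2.

no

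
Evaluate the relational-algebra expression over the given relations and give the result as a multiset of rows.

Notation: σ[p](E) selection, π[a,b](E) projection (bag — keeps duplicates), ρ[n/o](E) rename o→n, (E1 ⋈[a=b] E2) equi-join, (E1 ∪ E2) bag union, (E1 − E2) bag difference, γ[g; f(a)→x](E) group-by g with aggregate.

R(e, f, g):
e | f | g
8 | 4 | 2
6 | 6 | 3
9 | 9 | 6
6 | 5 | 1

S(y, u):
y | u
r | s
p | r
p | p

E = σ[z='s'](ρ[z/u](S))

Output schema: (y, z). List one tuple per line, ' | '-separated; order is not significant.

Row counts bottom-up:
  S → 3
  ρ[z/u](S) → 3
  σ[z='s'](ρ[z/u](S)) → 1

== RESULT ==
y | z
r | s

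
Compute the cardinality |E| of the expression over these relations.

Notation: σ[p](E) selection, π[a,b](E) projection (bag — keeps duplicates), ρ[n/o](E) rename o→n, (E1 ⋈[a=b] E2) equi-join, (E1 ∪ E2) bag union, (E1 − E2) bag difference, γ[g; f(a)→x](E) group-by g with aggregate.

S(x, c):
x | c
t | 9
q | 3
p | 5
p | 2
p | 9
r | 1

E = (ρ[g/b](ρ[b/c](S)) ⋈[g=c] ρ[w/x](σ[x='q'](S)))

Per-node cardinality:
  S → 6
  ρ[b/c](S) → 6
  ρ[g/b](ρ[b/c](S)) → 6
  S → 6
  σ[x='q'](S) → 1
  ρ[w/x](σ[x='q'](S)) → 1
  (ρ[g/b](ρ[b/c](S)) ⋈[g=c] ρ[w/x](σ[x='q'](S))) → 1

|E| = 1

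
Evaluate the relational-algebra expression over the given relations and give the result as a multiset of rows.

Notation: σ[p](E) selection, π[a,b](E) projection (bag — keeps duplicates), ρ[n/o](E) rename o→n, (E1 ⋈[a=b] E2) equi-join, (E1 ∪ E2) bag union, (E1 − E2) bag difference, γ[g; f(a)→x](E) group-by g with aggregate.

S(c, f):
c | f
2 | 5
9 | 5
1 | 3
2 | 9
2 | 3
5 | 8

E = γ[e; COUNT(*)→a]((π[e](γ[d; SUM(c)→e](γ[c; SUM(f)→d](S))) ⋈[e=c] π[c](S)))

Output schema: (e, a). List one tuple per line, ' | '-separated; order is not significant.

Per-node cardinality:
  S → 6
  γ[c; SUM(f)→d](S) → 4
  γ[d; SUM(c)→e](γ[c; SUM(f)→d](S)) → 4
  π[e](γ[d; SUM(c)→e](γ[c; SUM(f)→d](S))) → 4
  S → 6
  π[c](S) → 6
  (π[e](γ[d; SUM(c)→e](γ[c; SUM(f)→d](S))) ⋈[e=c] π[c](S)) → 6
  γ[e; COUNT(*)→a]((π[e](γ[d; SUM(c)→e](γ[c; SUM(f)→d](S))) ⋈[e=c] π[c](S))) → 4

== RESULT ==
e | a
1 | 1
2 | 3
5 | 1
9 | 1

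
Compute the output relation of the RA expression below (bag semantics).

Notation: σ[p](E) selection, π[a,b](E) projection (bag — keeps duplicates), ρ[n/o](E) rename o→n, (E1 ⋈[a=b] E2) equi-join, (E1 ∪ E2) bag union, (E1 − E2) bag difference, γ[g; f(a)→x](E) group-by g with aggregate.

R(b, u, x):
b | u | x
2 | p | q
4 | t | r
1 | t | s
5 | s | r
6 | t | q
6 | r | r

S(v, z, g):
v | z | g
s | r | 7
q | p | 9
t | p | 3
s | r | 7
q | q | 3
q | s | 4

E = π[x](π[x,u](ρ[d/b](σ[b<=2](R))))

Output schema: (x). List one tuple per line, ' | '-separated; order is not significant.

Subexpression sizes:
  R → 6
  σ[b<=2](R) → 2
  ρ[d/b](σ[b<=2](R)) → 2
  π[x,u](ρ[d/b](σ[b<=2](R))) → 2
  π[x](π[x,u](ρ[d/b](σ[b<=2](R)))) → 2

== RESULT ==
x
q
s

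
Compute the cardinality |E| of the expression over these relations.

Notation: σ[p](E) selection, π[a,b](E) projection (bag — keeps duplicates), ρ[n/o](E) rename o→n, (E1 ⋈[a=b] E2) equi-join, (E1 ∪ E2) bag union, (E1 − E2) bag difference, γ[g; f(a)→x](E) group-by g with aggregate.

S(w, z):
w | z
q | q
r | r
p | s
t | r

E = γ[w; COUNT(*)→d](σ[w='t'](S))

Stepwise |·|:
  S → 4
  σ[w='t'](S) → 1
  γ[w; COUNT(*)→d](σ[w='t'](S)) → 1

|E| = 1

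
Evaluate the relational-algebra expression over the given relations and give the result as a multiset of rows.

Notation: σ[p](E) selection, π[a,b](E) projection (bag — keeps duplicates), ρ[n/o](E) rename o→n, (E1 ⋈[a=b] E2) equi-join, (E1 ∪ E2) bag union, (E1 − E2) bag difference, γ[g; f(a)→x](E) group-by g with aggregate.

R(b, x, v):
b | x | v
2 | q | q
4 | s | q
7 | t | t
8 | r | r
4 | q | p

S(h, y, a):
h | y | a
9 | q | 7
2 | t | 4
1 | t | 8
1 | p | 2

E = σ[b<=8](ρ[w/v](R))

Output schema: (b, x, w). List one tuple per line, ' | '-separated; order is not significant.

Stepwise |·|:
  R → 5
  ρ[w/v](R) → 5
  σ[b<=8](ρ[w/v](R)) → 5

== RESULT ==
b | x | w
2 | q | q
4 | q | p
4 | s | q
7 | t | t
8 | r | r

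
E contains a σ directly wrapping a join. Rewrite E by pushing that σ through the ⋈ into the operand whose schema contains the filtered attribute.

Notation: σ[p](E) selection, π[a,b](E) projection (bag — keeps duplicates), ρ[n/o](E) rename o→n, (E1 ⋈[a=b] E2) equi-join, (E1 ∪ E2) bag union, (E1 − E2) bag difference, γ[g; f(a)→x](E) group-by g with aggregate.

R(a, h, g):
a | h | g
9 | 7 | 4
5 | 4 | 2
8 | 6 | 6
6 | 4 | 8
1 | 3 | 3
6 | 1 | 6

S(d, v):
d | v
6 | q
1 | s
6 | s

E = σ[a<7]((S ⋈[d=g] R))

σ filters on a, owned by the right side.
E' = (S ⋈[d=g] σ[a<7](R))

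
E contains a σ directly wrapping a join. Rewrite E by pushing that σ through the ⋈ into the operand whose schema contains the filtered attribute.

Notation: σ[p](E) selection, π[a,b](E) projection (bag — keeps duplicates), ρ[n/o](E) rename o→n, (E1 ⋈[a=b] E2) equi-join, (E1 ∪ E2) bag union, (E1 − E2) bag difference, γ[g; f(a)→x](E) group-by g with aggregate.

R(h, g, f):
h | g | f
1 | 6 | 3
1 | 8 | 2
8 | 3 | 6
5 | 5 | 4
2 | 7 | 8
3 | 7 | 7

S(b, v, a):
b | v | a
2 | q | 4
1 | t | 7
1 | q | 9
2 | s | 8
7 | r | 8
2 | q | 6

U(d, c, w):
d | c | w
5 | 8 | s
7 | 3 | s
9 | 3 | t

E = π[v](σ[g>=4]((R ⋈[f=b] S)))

σ filters on g, owned by the left side.
E' = π[v]((σ[g>=4](R) ⋈[f=b] S))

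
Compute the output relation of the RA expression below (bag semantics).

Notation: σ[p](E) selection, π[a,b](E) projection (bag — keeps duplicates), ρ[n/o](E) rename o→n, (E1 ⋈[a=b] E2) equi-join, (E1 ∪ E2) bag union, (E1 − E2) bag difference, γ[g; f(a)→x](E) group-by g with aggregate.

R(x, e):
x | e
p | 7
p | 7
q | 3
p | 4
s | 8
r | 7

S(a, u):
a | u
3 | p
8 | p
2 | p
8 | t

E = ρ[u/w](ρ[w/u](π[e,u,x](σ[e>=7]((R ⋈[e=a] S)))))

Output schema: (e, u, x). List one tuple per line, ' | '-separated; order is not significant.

Subexpression sizes:
  R → 6
  S → 4
  (R ⋈[e=a] S) → 3
  σ[e>=7]((R ⋈[e=a] S)) → 2
  π[e,u,x](σ[e>=7]((R ⋈[e=a] S))) → 2
  ρ[w/u](π[e,u,x](σ[e>=7]((R ⋈[e=a] S)))) → 2
  ρ[u/w](ρ[w/u](π[e,u,x](σ[e>=7]((R ⋈[e=a] S))))) → 2

== RESULT ==
e | u | x
8 | p | s
8 | t | s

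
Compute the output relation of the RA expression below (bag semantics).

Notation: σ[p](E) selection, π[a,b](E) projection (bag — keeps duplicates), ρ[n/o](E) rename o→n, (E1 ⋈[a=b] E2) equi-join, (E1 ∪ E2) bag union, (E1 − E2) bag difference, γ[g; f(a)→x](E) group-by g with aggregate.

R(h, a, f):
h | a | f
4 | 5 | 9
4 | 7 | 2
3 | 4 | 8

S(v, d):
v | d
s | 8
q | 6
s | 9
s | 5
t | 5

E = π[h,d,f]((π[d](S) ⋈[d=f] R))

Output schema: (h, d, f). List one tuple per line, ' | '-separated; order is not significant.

Subexpression sizes:
  S → 5
  π[d](S) → 5
  R → 3
  (π[d](S) ⋈[d=f] R) → 2
  π[h,d,f]((π[d](S) ⋈[d=f] R)) → 2

== RESULT ==
h | d | f
3 | 8 | 8
4 | 9 | 9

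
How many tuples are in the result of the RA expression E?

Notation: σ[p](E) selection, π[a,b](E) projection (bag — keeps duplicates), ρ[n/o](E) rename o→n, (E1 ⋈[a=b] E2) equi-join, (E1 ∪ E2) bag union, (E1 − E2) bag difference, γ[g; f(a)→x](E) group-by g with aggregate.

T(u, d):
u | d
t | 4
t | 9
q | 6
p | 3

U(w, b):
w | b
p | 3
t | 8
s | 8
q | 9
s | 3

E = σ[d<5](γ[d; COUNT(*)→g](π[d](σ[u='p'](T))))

Subexpression sizes:
  T → 4
  σ[u='p'](T) → 1
  π[d](σ[u='p'](T)) → 1
  γ[d; COUNT(*)→g](π[d](σ[u='p'](T))) → 1
  σ[d<5](γ[d; COUNT(*)→g](π[d](σ[u='p'](T)))) → 1

|E| = 1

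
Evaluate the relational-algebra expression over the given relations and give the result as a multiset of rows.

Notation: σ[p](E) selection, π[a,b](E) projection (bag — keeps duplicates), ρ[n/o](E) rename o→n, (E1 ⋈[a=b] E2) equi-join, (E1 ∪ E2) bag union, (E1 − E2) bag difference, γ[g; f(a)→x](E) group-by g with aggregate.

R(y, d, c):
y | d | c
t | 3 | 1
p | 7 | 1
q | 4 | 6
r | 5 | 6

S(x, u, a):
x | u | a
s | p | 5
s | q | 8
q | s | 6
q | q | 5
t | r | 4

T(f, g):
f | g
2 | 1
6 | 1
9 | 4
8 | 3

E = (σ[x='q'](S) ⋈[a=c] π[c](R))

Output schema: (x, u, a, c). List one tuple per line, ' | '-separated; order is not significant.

Stepwise |·|:
  S → 5
  σ[x='q'](S) → 2
  R → 4
  π[c](R) → 4
  (σ[x='q'](S) ⋈[a=c] π[c](R)) → 2

== RESULT ==
x | u | a | c
q | s | 6 | 6
q | s | 6 | 6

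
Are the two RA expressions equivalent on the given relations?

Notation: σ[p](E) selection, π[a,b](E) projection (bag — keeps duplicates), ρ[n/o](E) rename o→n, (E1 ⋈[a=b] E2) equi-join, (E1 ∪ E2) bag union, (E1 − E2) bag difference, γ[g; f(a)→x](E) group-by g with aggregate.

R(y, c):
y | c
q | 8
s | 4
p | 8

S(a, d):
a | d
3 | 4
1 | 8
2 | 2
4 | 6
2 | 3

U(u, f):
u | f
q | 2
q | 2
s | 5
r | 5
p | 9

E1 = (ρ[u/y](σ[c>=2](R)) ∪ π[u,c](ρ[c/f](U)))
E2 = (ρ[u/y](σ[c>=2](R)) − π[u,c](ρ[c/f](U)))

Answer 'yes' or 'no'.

E1 subexpression sizes:
  R → 3
  σ[c>=2](R) → 3
  ρ[u/y](σ[c>=2](R)) → 3
  U → 5
  ρ[c/f](U) → 5
  π[u,c](ρ[c/f](U)) → 5
  (ρ[u/y](σ[c>=2](R)) ∪ π[u,c](ρ[c/f](U))) → 8
E2 subexpression sizes:
  R → 3
  σ[c>=2](R) → 3
  ρ[u/y](σ[c>=2](R)) → 3
  U → 5
  ρ[c/f](U) → 5
  π[u,c](ρ[c/f](U)) → 5
  (ρ[u/y](σ[c>=2](R)) − π[u,c](ρ[c/f](U))) → 3

E1 result:
u | c
p | 8
p | 9
q | 2
q | 2
q | 8
r | 5
s | 4
s | 5
E2 result:
u | c
p | 8
q | 8
s | 4
Witness: ('p', 9) appears 1× in E1 but 0× in E2.

no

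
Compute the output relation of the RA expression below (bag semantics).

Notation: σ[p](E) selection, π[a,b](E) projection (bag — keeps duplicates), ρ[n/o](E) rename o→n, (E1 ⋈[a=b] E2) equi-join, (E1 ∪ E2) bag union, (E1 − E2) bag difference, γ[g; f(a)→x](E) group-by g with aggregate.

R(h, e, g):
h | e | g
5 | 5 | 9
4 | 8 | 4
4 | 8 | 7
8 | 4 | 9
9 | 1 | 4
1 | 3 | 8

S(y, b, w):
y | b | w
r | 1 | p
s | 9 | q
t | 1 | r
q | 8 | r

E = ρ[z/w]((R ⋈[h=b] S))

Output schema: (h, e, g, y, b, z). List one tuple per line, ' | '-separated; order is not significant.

Per-node cardinality:
  R → 6
  S → 4
  (R ⋈[h=b] S) → 4
  ρ[z/w]((R ⋈[h=b] S)) → 4

== RESULT ==
h | e | g | y | b | z
1 | 3 | 8 | r | 1 | p
1 | 3 | 8 | t | 1 | r
8 | 4 | 9 | q | 8 | r
9 | 1 | 4 | s | 9 | q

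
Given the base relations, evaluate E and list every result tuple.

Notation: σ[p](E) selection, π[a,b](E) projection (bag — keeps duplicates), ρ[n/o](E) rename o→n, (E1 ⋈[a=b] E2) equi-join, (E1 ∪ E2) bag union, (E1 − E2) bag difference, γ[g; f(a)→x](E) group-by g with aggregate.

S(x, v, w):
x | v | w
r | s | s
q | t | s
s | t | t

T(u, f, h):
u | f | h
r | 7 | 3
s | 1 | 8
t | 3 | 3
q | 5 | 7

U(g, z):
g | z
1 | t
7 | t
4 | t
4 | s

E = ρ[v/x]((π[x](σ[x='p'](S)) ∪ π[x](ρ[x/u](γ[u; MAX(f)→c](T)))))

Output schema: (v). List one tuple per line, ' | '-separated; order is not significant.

Stepwise |·|:
  S → 3
  σ[x='p'](S) → 0
  π[x](σ[x='p'](S)) → 0
  T → 4
  γ[u; MAX(f)→c](T) → 4
  ρ[x/u](γ[u; MAX(f)→c](T)) → 4
  π[x](ρ[x/u](γ[u; MAX(f)→c](T))) → 4
  (π[x](σ[x='p'](S)) ∪ π[x](ρ[x/u](γ[u; MAX(f)→c](T)))) → 4
  ρ[v/x]((π[x](σ[x='p'](S)) ∪ π[x](ρ[x/u](γ[u; MAX(f)→c](T))))) → 4

== RESULT ==
v
q
r
s
t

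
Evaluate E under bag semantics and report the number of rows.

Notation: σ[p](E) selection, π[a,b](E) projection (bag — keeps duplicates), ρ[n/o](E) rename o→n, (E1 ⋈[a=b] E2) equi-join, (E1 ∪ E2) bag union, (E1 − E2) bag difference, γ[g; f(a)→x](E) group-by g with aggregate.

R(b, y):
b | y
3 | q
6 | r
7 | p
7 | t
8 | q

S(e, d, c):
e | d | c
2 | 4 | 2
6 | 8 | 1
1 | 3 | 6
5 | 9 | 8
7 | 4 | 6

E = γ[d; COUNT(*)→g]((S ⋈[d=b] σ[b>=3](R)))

Per-node cardinality:
  S → 5
  R → 5
  σ[b>=3](R) → 5
  (S ⋈[d=b] σ[b>=3](R)) → 2
  γ[d; COUNT(*)→g]((S ⋈[d=b] σ[b>=3](R))) → 2

|E| = 2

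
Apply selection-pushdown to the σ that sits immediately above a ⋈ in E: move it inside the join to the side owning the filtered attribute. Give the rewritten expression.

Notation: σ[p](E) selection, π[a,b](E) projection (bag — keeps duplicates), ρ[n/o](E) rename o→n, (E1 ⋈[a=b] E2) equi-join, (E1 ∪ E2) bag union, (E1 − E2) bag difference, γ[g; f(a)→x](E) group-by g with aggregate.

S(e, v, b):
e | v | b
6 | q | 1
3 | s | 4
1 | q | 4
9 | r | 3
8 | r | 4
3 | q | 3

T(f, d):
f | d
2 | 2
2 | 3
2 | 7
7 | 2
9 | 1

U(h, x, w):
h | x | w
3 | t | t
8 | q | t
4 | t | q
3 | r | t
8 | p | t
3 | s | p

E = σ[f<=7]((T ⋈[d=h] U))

σ filters on f, owned by the left side.
E' = (σ[f<=7](T) ⋈[d=h] U)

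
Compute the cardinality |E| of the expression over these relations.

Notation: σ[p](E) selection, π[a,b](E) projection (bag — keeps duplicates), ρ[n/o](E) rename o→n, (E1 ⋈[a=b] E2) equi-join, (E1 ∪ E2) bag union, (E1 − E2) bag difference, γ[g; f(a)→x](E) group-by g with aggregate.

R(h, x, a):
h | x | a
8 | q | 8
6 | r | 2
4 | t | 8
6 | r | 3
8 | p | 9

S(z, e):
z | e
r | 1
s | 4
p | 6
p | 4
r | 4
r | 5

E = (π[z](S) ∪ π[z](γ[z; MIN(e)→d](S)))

Stepwise |·|:
  S → 6
  π[z](S) → 6
  S → 6
  γ[z; MIN(e)→d](S) → 3
  π[z](γ[z; MIN(e)→d](S)) → 3
  (π[z](S) ∪ π[z](γ[z; MIN(e)→d](S))) → 9

|E| = 9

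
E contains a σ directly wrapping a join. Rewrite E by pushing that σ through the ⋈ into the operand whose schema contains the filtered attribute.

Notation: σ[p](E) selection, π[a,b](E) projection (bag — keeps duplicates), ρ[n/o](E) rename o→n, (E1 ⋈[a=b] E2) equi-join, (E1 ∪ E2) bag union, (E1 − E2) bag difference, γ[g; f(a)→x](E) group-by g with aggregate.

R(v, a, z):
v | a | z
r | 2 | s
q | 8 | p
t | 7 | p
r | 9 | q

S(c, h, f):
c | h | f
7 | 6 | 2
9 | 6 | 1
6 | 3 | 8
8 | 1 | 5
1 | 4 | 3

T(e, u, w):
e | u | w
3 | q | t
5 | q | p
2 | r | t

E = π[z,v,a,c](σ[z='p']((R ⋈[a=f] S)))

σ filters on z, owned by the left side.
E' = π[z,v,a,c]((σ[z='p'](R) ⋈[a=f] S))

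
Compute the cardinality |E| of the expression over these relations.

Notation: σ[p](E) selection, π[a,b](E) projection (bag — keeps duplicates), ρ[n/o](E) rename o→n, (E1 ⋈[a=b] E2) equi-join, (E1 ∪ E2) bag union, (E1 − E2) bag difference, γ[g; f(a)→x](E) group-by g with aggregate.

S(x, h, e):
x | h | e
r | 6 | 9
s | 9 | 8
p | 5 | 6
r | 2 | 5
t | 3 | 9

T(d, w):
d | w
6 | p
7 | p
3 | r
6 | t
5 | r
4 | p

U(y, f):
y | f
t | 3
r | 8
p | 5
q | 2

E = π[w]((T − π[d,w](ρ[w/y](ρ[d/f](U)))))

Stepwise |·|:
  T → 6
  U → 4
  ρ[d/f](U) → 4
  ρ[w/y](ρ[d/f](U)) → 4
  π[d,w](ρ[w/y](ρ[d/f](U))) → 4
  (T − π[d,w](ρ[w/y](ρ[d/f](U)))) → 6
  π[w]((T − π[d,w](ρ[w/y](ρ[d/f](U))))) → 6

|E| = 6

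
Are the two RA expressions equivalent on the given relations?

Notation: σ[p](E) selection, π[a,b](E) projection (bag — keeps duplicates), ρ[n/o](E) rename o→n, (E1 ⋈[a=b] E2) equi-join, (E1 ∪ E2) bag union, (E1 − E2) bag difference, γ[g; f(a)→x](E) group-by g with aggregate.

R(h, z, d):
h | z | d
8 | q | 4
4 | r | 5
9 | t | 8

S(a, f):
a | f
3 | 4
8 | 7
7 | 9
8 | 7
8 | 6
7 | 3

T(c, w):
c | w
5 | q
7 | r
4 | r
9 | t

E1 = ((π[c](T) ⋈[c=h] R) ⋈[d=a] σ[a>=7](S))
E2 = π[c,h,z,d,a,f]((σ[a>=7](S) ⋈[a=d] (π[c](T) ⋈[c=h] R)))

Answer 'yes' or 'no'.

E1 per-node cardinality:
  T → 4
  π[c](T) → 4
  R → 3
  (π[c](T) ⋈[c=h] R) → 2
  S → 6
  σ[a>=7](S) → 5
  ((π[c](T) ⋈[c=h] R) ⋈[d=a] σ[a>=7](S)) → 3
E2 per-node cardinality:
  S → 6
  σ[a>=7](S) → 5
  T → 4
  π[c](T) → 4
  R → 3
  (π[c](T) ⋈[c=h] R) → 2
  (σ[a>=7](S) ⋈[a=d] (π[c](T) ⋈[c=h] R)) → 3
  π[c,h,z,d,a,f]((σ[a>=7](S) ⋈[a=d] (π[c](T) ⋈[c=h] R))) → 3

E1 and E2 produce the same multiset:
c | h | z | d | a | f
9 | 9 | t | 8 | 8 | 6
9 | 9 | t | 8 | 8 | 7
9 | 9 | t | 8 | 8 | 7

yes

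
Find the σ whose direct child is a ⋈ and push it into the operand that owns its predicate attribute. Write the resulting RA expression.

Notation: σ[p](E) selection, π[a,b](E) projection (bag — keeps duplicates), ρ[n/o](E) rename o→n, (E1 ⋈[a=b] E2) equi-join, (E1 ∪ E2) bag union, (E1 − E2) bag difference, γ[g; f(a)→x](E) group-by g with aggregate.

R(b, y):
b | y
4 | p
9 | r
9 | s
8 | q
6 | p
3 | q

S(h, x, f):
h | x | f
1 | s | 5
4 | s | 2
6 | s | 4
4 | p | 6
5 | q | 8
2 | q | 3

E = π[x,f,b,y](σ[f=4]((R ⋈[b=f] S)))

σ filters on f, owned by the right side.
E' = π[x,f,b,y]((R ⋈[b=f] σ[f=4](S)))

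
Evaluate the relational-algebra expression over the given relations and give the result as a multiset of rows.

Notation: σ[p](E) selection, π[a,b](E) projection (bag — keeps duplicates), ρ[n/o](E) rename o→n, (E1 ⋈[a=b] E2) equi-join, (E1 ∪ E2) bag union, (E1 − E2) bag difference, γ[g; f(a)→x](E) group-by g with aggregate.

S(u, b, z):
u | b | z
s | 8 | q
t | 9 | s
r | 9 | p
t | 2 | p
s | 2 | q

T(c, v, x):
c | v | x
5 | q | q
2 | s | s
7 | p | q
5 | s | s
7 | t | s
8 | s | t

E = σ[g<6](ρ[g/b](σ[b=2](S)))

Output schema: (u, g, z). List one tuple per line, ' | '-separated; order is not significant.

Subexpression sizes:
  S → 5
  σ[b=2](S) → 2
  ρ[g/b](σ[b=2](S)) → 2
  σ[g<6](ρ[g/b](σ[b=2](S))) → 2

== RESULT ==
u | g | z
s | 2 | q
t | 2 | p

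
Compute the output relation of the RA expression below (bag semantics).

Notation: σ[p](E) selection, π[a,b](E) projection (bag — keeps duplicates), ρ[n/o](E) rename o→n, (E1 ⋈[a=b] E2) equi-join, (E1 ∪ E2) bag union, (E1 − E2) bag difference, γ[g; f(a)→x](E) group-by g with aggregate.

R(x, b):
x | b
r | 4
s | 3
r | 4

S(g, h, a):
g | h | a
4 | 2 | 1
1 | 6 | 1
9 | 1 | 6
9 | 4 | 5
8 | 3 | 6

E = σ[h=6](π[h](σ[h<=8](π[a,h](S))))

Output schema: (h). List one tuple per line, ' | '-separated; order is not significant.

Row counts bottom-up:
  S → 5
  π[a,h](S) → 5
  σ[h<=8](π[a,h](S)) → 5
  π[h](σ[h<=8](π[a,h](S))) → 5
  σ[h=6](π[h](σ[h<=8](π[a,h](S)))) → 1

== RESULT ==
h
6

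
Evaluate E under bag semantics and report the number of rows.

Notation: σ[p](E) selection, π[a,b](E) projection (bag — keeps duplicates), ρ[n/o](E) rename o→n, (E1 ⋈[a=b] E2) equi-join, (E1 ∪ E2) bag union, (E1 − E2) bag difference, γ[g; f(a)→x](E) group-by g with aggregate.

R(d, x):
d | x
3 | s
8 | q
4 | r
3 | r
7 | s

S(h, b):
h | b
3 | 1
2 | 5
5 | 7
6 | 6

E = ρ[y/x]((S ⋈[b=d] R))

Subexpression sizes:
  S → 4
  R → 5
  (S ⋈[b=d] R) → 1
  ρ[y/x]((S ⋈[b=d] R)) → 1

|E| = 1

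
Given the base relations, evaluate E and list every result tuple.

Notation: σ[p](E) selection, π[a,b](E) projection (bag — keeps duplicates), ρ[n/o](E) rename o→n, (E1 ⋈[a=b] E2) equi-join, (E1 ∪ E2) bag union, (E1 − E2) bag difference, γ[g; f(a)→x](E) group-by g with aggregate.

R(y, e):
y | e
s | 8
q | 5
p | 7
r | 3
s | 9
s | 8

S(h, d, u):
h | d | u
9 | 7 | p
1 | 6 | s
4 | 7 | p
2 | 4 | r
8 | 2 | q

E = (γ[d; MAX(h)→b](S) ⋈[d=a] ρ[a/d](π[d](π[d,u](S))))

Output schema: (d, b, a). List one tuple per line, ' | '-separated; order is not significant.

Subexpression sizes:
  S → 5
  γ[d; MAX(h)→b](S) → 4
  S → 5
  π[d,u](S) → 5
  π[d](π[d,u](S)) → 5
  ρ[a/d](π[d](π[d,u](S))) → 5
  (γ[d; MAX(h)→b](S) ⋈[d=a] ρ[a/d](π[d](π[d,u](S)))) → 5

== RESULT ==
d | b | a
2 | 8 | 2
4 | 2 | 4
6 | 1 | 6
7 | 9 | 7
7 | 9 | 7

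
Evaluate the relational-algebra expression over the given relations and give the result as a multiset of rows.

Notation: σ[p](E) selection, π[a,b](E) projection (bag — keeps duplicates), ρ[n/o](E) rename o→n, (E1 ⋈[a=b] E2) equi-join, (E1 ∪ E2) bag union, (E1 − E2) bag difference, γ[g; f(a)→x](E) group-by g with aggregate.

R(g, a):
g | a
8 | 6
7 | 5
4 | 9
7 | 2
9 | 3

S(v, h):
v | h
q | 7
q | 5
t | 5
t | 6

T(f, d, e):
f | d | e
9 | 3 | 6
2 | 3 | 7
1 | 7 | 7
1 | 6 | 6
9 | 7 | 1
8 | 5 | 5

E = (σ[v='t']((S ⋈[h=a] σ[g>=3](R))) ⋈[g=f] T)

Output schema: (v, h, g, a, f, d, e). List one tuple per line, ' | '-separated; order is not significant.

Row counts bottom-up:
  S → 4
  R → 5
  σ[g>=3](R) → 5
  (S ⋈[h=a] σ[g>=3](R)) → 3
  σ[v='t']((S ⋈[h=a] σ[g>=3](R))) → 2
  T → 6
  (σ[v='t']((S ⋈[h=a] σ[g>=3](R))) ⋈[g=f] T) → 1

== RESULT ==
v | h | g | a | f | d | e
t | 6 | 8 | 6 | 8 | 5 | 5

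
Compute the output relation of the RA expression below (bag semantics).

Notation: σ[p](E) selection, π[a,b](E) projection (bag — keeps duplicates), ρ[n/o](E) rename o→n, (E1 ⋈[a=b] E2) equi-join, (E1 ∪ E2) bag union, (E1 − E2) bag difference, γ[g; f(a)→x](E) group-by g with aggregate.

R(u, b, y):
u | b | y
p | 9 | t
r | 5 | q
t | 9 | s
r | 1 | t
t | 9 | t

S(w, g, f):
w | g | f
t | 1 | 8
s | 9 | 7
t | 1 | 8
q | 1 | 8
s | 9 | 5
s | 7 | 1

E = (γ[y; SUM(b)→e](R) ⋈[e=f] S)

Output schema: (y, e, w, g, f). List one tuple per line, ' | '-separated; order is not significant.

Per-node cardinality:
  R → 5
  γ[y; SUM(b)→e](R) → 3
  S → 6
  (γ[y; SUM(b)→e](R) ⋈[e=f] S) → 1

== RESULT ==
y | e | w | g | f
q | 5 | s | 9 | 5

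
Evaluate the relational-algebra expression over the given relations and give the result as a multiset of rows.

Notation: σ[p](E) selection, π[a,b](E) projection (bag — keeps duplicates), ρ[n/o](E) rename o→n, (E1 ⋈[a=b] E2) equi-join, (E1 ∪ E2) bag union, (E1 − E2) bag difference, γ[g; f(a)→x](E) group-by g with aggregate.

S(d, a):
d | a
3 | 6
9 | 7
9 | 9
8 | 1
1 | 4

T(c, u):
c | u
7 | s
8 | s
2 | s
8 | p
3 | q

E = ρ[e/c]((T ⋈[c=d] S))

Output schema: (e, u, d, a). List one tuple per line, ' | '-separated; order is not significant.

Stepwise |·|:
  T → 5
  S → 5
  (T ⋈[c=d] S) → 3
  ρ[e/c]((T ⋈[c=d] S)) → 3

== RESULT ==
e | u | d | a
3 | q | 3 | 6
8 | p | 8 | 1
8 | s | 8 | 1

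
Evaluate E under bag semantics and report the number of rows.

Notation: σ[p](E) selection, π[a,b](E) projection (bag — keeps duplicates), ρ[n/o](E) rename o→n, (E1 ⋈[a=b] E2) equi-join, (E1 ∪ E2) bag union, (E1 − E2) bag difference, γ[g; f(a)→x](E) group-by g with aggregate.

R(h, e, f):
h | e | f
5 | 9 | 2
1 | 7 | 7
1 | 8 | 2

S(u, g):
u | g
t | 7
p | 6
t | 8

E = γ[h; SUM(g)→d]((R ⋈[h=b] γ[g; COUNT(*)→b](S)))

Row counts bottom-up:
  R → 3
  S → 3
  γ[g; COUNT(*)→b](S) → 3
  (R ⋈[h=b] γ[g; COUNT(*)→b](S)) → 6
  γ[h; SUM(g)→d]((R ⋈[h=b] γ[g; COUNT(*)→b](S))) → 1

|E| = 1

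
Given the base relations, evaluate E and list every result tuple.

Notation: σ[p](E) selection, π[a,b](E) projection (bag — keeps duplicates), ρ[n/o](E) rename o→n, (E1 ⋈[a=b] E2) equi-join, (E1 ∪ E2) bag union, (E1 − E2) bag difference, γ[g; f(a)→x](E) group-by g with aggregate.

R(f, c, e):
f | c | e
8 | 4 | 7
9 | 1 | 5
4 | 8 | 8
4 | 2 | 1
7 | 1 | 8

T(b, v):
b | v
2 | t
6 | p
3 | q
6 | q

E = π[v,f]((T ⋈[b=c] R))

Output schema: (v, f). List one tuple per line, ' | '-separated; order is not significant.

Stepwise |·|:
  T → 4
  R → 5
  (T ⋈[b=c] R) → 1
  π[v,f]((T ⋈[b=c] R)) → 1

== RESULT ==
v | f
t | 4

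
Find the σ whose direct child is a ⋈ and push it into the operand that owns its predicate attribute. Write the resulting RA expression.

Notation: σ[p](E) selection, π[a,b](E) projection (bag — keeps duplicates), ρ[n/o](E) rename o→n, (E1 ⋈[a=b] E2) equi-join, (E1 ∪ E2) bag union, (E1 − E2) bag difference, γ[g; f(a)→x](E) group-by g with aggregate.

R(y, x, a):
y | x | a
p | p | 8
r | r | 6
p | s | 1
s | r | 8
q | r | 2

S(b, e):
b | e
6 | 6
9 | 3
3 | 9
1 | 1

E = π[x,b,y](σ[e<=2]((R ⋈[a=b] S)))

σ filters on e, owned by the right side.
E' = π[x,b,y]((R ⋈[a=b] σ[e<=2](S)))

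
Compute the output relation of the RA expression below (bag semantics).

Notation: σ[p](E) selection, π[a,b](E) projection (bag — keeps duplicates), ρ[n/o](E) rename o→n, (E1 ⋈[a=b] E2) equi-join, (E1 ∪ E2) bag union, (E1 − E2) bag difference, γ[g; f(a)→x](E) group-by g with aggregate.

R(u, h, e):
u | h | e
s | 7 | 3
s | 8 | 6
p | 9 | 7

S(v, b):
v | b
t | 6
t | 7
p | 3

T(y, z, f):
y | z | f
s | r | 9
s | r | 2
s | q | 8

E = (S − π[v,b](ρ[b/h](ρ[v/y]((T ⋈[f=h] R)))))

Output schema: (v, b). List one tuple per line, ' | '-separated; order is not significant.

Per-node cardinality:
  S → 3
  T → 3
  R → 3
  (T ⋈[f=h] R) → 2
  ρ[v/y]((T ⋈[f=h] R)) → 2
  ρ[b/h](ρ[v/y]((T ⋈[f=h] R))) → 2
  π[v,b](ρ[b/h](ρ[v/y]((T ⋈[f=h] R)))) → 2
  (S − π[v,b](ρ[b/h](ρ[v/y]((T ⋈[f=h] R))))) → 3

== RESULT ==
v | b
p | 3
t | 6
t | 7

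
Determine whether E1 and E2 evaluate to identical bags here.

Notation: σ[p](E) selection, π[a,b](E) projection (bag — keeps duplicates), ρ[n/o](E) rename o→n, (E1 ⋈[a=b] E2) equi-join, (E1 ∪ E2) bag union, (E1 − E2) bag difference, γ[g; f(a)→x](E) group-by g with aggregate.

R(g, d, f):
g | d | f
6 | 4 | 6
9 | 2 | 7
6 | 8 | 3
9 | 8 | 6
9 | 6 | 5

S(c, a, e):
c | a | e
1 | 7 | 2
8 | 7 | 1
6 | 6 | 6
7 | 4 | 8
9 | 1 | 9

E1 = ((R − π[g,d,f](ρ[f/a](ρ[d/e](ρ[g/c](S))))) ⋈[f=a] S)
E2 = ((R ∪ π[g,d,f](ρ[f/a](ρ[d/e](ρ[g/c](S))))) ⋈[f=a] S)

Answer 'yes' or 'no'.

E1 stepwise |·|:
  R → 5
  S → 5
  ρ[g/c](S) → 5
  ρ[d/e](ρ[g/c](S)) → 5
  ρ[f/a](ρ[d/e](ρ[g/c](S))) → 5
  π[g,d,f](ρ[f/a](ρ[d/e](ρ[g/c](S)))) → 5
  (R − π[g,d,f](ρ[f/a](ρ[d/e](ρ[g/c](S))))) → 5
  S → 5
  ((R − π[g,d,f](ρ[f/a](ρ[d/e](ρ[g/c](S))))) ⋈[f=a] S) → 4
E2 stepwise |·|:
  R → 5
  S → 5
  ρ[g/c](S) → 5
  ρ[d/e](ρ[g/c](S)) → 5
  ρ[f/a](ρ[d/e](ρ[g/c](S))) → 5
  π[g,d,f](ρ[f/a](ρ[d/e](ρ[g/c](S)))) → 5
  (R ∪ π[g,d,f](ρ[f/a](ρ[d/e](ρ[g/c](S))))) → 10
  S → 5
  ((R ∪ π[g,d,f](ρ[f/a](ρ[d/e](ρ[g/c](S))))) ⋈[f=a] S) → 11

E1 result:
g | d | f | c | a | e
6 | 4 | 6 | 6 | 6 | 6
9 | 2 | 7 | 1 | 7 | 2
9 | 2 | 7 | 8 | 7 | 1
9 | 8 | 6 | 6 | 6 | 6
E2 result:
g | d | f | c | a | e
1 | 2 | 7 | 1 | 7 | 2
1 | 2 | 7 | 8 | 7 | 1
6 | 4 | 6 | 6 | 6 | 6
6 | 6 | 6 | 6 | 6 | 6
7 | 8 | 4 | 7 | 4 | 8
8 | 1 | 7 | 1 | 7 | 2
8 | 1 | 7 | 8 | 7 | 1
9 | 2 | 7 | 1 | 7 | 2
9 | 2 | 7 | 8 | 7 | 1
9 | 8 | 6 | 6 | 6 | 6
9 | 9 | 1 | 9 | 1 | 9
Witness: (1, 2, 7, 1, 7, 2) appears 0× in E1 but 1× in E2.

no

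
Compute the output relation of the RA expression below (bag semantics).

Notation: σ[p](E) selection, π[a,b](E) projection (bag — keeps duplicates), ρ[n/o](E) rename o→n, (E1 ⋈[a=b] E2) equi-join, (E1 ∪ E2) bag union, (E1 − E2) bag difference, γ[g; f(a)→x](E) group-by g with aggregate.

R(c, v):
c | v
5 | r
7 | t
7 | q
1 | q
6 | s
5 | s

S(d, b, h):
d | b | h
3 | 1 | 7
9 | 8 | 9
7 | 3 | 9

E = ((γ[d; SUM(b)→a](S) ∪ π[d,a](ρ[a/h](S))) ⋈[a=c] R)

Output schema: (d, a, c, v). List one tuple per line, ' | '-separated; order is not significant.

Stepwise |·|:
  S → 3
  γ[d; SUM(b)→a](S) → 3
  S → 3
  ρ[a/h](S) → 3
  π[d,a](ρ[a/h](S)) → 3
  (γ[d; SUM(b)→a](S) ∪ π[d,a](ρ[a/h](S))) → 6
  R → 6
  ((γ[d; SUM(b)→a](S) ∪ π[d,a](ρ[a/h](S))) ⋈[a=c] R) → 3

== RESULT ==
d | a | c | v
3 | 1 | 1 | q
3 | 7 | 7 | q
3 | 7 | 7 | t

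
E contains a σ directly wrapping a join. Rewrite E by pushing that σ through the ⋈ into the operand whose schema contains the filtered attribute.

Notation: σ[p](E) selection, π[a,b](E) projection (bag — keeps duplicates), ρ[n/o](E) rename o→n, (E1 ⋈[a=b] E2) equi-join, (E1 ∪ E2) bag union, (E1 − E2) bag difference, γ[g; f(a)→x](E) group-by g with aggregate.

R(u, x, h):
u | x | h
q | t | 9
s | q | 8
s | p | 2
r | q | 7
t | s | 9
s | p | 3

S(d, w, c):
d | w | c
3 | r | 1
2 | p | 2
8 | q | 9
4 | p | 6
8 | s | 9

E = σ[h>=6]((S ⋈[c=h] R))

σ filters on h, owned by the right side.
E' = (S ⋈[c=h] σ[h>=6](R))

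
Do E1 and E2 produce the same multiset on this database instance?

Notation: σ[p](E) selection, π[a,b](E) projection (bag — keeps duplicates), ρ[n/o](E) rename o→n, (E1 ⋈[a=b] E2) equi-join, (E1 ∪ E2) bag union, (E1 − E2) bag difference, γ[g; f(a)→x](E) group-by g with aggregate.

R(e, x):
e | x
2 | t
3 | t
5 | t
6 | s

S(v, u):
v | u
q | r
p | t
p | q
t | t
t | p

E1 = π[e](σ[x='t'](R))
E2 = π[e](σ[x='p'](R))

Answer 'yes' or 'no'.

E1 subexpression sizes:
  R → 4
  σ[x='t'](R) → 3
  π[e](σ[x='t'](R)) → 3
E2 subexpression sizes:
  R → 4
  σ[x='p'](R) → 0
  π[e](σ[x='p'](R)) → 0

E1 result:
e
2
3
5
E2 result:
e
(0 rows)
Witness: (2,) appears 1× in E1 but 0× in E2.

no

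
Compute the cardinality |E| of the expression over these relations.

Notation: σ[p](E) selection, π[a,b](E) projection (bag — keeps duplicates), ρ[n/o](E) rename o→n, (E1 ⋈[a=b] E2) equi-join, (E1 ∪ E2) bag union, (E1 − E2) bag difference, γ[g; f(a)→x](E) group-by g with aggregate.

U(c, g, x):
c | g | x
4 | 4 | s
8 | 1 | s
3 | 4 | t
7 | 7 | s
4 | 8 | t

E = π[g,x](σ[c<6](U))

Subexpression sizes:
  U → 5
  σ[c<6](U) → 3
  π[g,x](σ[c<6](U)) → 3

|E| = 3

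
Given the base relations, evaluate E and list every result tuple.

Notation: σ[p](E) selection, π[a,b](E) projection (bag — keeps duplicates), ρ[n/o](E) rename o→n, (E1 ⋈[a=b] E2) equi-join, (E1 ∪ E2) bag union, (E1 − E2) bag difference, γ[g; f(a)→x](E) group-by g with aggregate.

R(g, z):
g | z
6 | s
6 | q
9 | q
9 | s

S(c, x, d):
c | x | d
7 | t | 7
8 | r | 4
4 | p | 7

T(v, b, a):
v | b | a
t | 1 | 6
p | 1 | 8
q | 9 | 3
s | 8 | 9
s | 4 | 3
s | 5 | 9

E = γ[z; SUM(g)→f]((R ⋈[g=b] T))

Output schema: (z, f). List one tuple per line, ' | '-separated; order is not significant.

Row counts bottom-up:
  R → 4
  T → 6
  (R ⋈[g=b] T) → 2
  γ[z; SUM(g)→f]((R ⋈[g=b] T)) → 2

== RESULT ==
z | f
q | 9
s | 9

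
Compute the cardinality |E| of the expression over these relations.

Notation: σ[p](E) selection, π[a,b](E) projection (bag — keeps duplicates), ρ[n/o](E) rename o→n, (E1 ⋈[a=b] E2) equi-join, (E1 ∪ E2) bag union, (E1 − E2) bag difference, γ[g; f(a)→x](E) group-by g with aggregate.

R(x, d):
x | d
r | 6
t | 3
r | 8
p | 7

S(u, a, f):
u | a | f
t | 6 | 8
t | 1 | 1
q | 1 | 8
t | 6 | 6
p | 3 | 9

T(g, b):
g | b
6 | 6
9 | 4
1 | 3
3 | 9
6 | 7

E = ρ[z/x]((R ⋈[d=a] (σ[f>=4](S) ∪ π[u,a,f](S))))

Per-node cardinality:
  R → 4
  S → 5
  σ[f>=4](S) → 4
  S → 5
  π[u,a,f](S) → 5
  (σ[f>=4](S) ∪ π[u,a,f](S)) → 9
  (R ⋈[d=a] (σ[f>=4](S) ∪ π[u,a,f](S))) → 6
  ρ[z/x]((R ⋈[d=a] (σ[f>=4](S) ∪ π[u,a,f](S)))) → 6

|E| = 6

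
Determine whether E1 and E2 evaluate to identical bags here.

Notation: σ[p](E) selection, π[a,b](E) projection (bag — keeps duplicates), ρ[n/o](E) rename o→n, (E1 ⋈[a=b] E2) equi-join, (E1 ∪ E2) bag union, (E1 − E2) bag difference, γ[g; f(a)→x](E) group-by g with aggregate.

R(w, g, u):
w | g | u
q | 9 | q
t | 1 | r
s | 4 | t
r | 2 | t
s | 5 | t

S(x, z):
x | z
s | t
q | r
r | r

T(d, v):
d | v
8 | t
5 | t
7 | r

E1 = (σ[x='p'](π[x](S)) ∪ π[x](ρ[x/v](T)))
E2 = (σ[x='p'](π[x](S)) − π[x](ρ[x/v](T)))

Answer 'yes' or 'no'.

E1 per-node cardinality:
  S → 3
  π[x](S) → 3
  σ[x='p'](π[x](S)) → 0
  T → 3
  ρ[x/v](T) → 3
  π[x](ρ[x/v](T)) → 3
  (σ[x='p'](π[x](S)) ∪ π[x](ρ[x/v](T))) → 3
E2 per-node cardinality:
  S → 3
  π[x](S) → 3
  σ[x='p'](π[x](S)) → 0
  T → 3
  ρ[x/v](T) → 3
  π[x](ρ[x/v](T)) → 3
  (σ[x='p'](π[x](S)) − π[x](ρ[x/v](T))) → 0

E1 result:
x
r
t
t
E2 result:
x
(0 rows)
Witness: ('t',) appears 2× in E1 but 0× in E2.

no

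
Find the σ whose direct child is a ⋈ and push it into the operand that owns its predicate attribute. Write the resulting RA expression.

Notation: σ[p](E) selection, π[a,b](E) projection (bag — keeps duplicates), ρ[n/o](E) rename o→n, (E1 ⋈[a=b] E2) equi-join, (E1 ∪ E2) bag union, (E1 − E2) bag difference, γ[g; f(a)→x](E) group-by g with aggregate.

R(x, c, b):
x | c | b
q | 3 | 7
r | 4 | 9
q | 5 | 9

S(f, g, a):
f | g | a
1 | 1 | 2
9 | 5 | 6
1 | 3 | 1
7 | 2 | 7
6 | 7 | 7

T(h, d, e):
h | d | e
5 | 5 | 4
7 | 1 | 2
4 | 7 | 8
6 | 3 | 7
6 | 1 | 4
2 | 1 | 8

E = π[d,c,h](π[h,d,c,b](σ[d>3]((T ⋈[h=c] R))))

σ filters on d, owned by the left side.
E' = π[d,c,h](π[h,d,c,b]((σ[d>3](T) ⋈[h=c] R)))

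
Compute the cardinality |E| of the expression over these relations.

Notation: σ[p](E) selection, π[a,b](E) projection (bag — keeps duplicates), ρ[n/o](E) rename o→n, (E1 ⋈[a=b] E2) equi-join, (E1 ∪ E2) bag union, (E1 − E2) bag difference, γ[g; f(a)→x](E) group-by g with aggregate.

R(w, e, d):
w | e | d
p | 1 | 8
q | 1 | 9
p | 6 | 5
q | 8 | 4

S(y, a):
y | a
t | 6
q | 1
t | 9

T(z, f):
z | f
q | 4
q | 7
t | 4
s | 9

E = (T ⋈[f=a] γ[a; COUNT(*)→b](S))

Per-node cardinality:
  T → 4
  S → 3
  γ[a; COUNT(*)→b](S) → 3
  (T ⋈[f=a] γ[a; COUNT(*)→b](S)) → 1

|E| = 1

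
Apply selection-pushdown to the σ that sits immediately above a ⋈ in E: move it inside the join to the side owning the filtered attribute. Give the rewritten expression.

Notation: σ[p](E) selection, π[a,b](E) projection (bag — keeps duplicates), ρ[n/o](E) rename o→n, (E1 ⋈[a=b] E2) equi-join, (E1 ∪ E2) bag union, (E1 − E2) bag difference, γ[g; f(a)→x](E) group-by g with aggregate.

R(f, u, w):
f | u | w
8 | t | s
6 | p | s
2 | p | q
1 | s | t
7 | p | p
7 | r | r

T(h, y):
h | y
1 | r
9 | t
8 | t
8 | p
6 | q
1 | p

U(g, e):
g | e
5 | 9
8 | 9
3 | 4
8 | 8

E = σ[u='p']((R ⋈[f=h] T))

σ filters on u, owned by the left side.
E' = (σ[u='p'](R) ⋈[f=h] T)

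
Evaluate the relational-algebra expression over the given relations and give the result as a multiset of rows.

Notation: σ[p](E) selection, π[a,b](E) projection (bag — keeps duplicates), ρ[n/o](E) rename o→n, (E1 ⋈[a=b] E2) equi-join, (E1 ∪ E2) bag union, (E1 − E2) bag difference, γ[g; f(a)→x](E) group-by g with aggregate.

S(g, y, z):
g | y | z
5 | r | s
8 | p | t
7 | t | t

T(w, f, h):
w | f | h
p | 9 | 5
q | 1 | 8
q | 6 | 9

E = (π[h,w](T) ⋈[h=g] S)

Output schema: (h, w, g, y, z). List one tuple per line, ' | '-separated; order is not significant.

Row counts bottom-up:
  T → 3
  π[h,w](T) → 3
  S → 3
  (π[h,w](T) ⋈[h=g] S) → 2

== RESULT ==
h | w | g | y | z
5 | p | 5 | r | s
8 | q | 8 | p | t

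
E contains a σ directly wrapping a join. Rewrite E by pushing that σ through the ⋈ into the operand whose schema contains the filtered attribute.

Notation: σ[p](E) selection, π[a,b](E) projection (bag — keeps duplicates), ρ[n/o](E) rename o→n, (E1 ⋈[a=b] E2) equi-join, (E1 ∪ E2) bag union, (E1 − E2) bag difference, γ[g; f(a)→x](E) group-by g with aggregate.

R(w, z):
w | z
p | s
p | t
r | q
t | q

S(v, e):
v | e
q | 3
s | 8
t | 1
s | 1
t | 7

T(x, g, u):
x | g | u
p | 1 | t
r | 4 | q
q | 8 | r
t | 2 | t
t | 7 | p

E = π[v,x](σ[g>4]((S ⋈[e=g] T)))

σ filters on g, owned by the right side.
E' = π[v,x]((S ⋈[e=g] σ[g>4](T)))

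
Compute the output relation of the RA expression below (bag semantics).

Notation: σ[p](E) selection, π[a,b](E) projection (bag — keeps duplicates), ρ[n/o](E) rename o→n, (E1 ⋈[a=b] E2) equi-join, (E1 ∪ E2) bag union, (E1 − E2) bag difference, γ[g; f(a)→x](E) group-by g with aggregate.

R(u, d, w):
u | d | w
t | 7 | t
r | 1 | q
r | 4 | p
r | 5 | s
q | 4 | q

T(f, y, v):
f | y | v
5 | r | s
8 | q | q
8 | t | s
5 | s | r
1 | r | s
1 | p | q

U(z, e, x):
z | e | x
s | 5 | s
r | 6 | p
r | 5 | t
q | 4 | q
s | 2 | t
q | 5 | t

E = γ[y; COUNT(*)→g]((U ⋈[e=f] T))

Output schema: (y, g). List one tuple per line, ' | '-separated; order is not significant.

Stepwise |·|:
  U → 6
  T → 6
  (U ⋈[e=f] T) → 6
  γ[y; COUNT(*)→g]((U ⋈[e=f] T)) → 2

== RESULT ==
y | g
r | 3
s | 3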